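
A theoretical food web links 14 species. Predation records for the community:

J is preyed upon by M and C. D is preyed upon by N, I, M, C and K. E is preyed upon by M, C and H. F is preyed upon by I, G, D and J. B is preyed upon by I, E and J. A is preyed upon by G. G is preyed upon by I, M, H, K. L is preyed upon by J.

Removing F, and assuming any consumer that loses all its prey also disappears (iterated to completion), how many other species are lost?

2

Remove F.
Round 1: D (all prey gone) → extinct.
Round 2: N (all prey gone) → extinct.
No further losses. Total secondary extinctions: 2.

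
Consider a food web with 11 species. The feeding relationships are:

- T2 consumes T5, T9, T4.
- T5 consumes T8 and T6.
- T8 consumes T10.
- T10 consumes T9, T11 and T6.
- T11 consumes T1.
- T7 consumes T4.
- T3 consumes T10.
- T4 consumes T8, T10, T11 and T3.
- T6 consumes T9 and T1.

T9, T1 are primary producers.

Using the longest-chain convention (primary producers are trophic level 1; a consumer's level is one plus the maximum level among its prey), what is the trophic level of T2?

Trophic level 6

T9 is a producer → level 1.
T6 eats T9 (level 1); other prey at levels: T1 1 → level 2.
T10 eats T6 (level 2); other prey at levels: T9 1, T11 2 → level 3.
T3 eats T10 → level 4.
T4 eats T3 (level 4); other prey at levels: T11 2, T10 3, T8 4 → level 5.
T2 eats T4 (level 5); other prey at levels: T9 1, T5 5 → level 6.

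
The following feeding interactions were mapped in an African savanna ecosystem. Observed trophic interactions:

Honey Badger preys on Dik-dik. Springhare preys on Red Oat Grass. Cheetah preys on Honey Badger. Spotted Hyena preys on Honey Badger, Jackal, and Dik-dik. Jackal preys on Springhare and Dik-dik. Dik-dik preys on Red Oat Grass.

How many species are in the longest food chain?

4 species

One longest chain: Red Oat Grass → Dik-dik → Jackal → Spotted Hyena.
It has 4 species and 3 links.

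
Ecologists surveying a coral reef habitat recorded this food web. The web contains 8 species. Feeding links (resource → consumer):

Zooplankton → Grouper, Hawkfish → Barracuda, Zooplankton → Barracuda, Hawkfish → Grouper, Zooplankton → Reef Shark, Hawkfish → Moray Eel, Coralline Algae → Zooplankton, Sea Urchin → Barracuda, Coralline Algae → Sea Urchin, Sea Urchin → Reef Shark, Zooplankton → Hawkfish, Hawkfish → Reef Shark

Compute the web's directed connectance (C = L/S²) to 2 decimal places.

C = 0.19

The web has S = 8 species and L = 12 feeding links.
C = L / S² = 12 / 64 = 0.1875 ≈ 0.19.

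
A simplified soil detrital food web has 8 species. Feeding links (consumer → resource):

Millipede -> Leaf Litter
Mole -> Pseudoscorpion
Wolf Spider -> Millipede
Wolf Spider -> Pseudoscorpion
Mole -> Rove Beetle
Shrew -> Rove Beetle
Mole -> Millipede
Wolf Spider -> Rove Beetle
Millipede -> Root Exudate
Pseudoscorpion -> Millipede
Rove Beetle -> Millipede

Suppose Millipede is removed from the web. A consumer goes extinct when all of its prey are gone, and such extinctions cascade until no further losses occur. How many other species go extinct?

Remove Millipede.
Round 1: Pseudoscorpion (all prey gone), Rove Beetle (all prey gone) → extinct.
Round 2: Wolf Spider (all prey gone), Shrew (all prey gone), Mole (all prey gone) → extinct.
No further losses. Total secondary extinctions: 5.

5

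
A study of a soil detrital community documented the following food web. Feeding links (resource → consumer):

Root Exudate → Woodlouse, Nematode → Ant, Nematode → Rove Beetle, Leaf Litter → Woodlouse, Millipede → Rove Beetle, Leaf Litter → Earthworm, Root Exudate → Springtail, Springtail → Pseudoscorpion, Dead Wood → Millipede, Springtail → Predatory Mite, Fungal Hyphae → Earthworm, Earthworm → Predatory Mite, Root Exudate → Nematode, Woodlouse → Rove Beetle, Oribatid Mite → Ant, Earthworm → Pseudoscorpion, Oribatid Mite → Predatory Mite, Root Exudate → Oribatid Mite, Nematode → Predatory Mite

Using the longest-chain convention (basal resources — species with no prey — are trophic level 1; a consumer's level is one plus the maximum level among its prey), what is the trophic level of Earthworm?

Trophic level 2

Fungal Hyphae has no prey (basal) → level 1.
Earthworm eats Fungal Hyphae (level 1); other prey at levels: Leaf Litter 1 → level 2.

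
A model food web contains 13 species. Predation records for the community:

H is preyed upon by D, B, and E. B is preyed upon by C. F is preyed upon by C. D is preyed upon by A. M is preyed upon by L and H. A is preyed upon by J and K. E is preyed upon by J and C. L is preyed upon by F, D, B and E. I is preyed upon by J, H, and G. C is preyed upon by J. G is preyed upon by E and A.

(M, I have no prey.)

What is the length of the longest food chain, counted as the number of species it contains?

5 species

One longest chain: M → L → D → A → K.
It has 5 species and 4 links.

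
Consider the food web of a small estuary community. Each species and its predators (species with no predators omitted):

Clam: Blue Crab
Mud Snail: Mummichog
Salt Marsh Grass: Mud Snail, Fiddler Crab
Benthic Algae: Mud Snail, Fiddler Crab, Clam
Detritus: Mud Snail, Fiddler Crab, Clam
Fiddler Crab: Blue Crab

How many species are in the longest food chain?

One longest chain: Salt Marsh Grass → Mud Snail → Mummichog.
It has 3 species and 2 links.

3 species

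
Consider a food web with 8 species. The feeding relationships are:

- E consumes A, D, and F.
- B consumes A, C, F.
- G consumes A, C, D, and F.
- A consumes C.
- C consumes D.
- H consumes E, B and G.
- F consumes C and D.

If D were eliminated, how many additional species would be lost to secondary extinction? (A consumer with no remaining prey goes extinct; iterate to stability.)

Remove D.
Round 1: C (all prey gone) → extinct.
Round 2: A (all prey gone), F (all prey gone) → extinct.
Round 3: G (all prey gone), B (all prey gone), E (all prey gone) → extinct.
Round 4: H (all prey gone) → extinct.
No further losses. Total secondary extinctions: 7.

7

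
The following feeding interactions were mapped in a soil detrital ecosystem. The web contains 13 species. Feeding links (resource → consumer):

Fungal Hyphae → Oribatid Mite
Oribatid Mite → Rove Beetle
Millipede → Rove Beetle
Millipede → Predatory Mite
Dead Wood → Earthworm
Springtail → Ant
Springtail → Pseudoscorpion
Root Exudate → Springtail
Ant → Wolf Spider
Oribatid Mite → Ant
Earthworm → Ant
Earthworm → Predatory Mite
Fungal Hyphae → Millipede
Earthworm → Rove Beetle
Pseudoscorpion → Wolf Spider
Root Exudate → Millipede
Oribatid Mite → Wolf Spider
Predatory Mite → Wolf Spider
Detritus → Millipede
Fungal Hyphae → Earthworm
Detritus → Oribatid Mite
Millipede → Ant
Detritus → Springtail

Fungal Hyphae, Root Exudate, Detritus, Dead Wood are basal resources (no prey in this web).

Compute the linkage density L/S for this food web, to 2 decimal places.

L/S = 1.77

There are L = 23 links among S = 13 species.
L/S = 23/13 = 1.7692 ≈ 1.77.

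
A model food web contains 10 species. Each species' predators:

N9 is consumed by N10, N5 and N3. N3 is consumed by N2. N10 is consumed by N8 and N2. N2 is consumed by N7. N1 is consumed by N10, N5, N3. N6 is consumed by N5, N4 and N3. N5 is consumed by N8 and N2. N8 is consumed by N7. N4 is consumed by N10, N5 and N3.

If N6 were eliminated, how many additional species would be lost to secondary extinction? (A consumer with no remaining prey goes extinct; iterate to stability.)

Remove N6.
Round 1: N4 (all prey gone) → extinct.
No further losses. Total secondary extinctions: 1.

1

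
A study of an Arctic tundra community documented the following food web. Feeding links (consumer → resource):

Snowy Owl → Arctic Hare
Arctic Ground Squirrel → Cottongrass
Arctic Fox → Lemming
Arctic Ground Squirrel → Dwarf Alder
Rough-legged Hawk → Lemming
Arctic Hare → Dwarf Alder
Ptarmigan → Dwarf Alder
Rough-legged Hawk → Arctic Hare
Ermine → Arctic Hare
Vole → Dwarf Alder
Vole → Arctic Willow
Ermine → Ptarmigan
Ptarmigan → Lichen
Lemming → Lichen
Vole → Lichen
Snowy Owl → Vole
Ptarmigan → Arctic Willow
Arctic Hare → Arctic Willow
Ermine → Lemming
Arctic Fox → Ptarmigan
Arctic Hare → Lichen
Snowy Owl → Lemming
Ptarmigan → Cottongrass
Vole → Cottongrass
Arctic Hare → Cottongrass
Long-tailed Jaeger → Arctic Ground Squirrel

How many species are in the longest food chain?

One longest chain: Arctic Willow → Arctic Hare → Snowy Owl.
It has 3 species and 2 links.

3 species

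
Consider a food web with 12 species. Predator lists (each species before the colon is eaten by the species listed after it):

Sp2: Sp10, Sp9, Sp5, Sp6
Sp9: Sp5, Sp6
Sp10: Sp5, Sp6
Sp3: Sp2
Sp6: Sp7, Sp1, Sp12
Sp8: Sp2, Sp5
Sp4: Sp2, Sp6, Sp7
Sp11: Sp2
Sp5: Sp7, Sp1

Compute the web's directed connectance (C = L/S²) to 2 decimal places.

C = 0.14

The web has S = 12 species and L = 20 feeding links.
C = L / S² = 20 / 144 = 0.1389 ≈ 0.14.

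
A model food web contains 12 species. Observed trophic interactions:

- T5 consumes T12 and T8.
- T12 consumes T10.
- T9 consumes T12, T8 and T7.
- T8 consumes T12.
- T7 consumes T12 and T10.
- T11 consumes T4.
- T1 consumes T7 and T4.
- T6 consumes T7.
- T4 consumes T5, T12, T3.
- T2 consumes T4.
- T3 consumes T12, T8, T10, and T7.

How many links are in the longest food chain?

5 links

One longest chain: T10 → T12 → T8 → T5 → T4 → T2.
It has 6 species and 5 links.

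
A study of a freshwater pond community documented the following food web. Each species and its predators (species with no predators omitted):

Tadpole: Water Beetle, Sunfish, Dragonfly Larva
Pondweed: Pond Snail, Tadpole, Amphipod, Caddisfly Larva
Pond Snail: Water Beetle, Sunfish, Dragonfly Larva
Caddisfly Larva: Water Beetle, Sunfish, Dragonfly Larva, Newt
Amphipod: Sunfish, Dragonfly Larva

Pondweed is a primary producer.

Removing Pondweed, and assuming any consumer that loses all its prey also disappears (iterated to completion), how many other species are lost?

8

Remove Pondweed.
Round 1: Pond Snail (all prey gone), Tadpole (all prey gone), Amphipod (all prey gone), Caddisfly Larva (all prey gone) → extinct.
Round 2: Water Beetle (all prey gone), Sunfish (all prey gone), Dragonfly Larva (all prey gone), Newt (all prey gone) → extinct.
No further losses. Total secondary extinctions: 8.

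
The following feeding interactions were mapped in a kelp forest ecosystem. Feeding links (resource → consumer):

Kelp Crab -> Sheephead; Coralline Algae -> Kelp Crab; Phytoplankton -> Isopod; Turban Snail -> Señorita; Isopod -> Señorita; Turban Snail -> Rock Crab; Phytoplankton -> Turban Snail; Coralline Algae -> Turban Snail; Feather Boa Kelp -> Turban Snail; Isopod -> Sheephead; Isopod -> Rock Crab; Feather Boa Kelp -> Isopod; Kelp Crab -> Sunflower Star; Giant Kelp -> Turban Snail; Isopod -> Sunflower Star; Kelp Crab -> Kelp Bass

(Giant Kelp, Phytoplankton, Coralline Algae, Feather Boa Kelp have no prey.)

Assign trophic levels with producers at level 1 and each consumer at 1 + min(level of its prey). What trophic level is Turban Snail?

Trophic level 2

Giant Kelp is a producer → level 1.
Turban Snail eats Giant Kelp → level 2.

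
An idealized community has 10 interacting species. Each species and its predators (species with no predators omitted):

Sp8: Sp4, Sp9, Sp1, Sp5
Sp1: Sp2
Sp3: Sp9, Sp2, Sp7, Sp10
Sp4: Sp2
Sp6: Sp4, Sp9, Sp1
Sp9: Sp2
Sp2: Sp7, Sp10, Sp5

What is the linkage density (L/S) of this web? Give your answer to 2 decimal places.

There are L = 17 links among S = 10 species.
L/S = 17/10 = 1.7000 ≈ 1.70.

L/S = 1.70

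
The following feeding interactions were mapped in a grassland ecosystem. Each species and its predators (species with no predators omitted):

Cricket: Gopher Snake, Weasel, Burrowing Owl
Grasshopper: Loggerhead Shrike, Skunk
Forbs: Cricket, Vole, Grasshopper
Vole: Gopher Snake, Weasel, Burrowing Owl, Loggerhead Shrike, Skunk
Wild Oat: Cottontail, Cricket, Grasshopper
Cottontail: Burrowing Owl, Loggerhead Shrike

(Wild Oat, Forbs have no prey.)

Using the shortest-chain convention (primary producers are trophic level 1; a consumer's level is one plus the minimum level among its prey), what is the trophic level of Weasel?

Wild Oat is a producer → level 1.
Cricket eats Wild Oat → level 2.
Weasel eats Cricket → level 3.
No prey of Weasel is below level 2, so 3 is the minimum.

Trophic level 3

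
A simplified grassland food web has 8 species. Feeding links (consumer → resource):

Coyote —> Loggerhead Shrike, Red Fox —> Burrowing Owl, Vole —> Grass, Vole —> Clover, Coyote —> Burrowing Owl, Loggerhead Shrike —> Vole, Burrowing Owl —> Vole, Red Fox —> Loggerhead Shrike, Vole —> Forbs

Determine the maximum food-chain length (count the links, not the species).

3 links

One longest chain: Grass → Vole → Burrowing Owl → Red Fox.
It has 4 species and 3 links.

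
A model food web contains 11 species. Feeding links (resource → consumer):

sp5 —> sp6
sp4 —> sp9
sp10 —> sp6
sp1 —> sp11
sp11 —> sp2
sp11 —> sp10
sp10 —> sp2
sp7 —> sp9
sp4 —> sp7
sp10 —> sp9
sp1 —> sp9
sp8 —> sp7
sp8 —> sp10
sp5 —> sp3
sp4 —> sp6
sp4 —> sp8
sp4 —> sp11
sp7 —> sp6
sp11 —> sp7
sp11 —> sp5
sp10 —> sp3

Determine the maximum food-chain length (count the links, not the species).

One longest chain: sp4 → sp11 → sp5 → sp6.
It has 4 species and 3 links.

3 links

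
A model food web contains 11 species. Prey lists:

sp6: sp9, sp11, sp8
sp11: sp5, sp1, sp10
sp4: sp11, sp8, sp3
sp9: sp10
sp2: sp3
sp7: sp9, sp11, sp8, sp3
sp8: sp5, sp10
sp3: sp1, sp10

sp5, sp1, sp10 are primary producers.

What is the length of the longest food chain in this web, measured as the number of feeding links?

One longest chain: sp1 → sp3 → sp2.
It has 3 species and 2 links.

2 links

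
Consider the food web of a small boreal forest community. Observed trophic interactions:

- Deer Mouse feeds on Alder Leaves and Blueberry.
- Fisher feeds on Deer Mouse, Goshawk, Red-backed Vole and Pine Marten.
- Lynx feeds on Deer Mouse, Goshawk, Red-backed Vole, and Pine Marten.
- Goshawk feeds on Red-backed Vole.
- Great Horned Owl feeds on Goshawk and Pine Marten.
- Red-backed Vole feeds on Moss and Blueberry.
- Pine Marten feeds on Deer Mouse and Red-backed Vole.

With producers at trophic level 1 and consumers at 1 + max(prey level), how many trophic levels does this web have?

4

Producers (level 1): Moss, Blueberry, Alder Leaves.
Moss → Red-backed Vole → Goshawk → Great Horned Owl gives Great Horned Owl level 4.
No species has a prey at level 4, so no species reaches level 5.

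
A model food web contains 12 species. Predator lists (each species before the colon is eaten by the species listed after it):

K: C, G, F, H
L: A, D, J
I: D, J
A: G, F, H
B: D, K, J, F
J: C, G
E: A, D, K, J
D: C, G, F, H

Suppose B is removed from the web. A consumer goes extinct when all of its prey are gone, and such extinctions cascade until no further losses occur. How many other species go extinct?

0

Remove B.
Every predator of it retains at least one other prey: D still has L, I, E; K still has E; J still has L, I, E; F still has A, D, K.
No consumer loses all prey, so no secondary extinctions occur.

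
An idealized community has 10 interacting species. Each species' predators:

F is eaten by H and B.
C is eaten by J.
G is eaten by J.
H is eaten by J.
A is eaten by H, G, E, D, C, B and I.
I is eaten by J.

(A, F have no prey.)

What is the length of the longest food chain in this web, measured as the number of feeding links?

One longest chain: A → I → J.
It has 3 species and 2 links.

2 links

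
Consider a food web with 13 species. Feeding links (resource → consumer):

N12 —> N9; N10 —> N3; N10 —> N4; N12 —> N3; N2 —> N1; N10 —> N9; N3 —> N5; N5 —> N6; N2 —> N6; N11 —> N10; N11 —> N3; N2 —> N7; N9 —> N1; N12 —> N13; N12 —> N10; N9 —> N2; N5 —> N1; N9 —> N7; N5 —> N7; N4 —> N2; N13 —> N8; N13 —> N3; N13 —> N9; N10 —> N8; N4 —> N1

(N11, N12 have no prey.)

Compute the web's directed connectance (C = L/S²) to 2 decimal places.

C = 0.15

The web has S = 13 species and L = 25 feeding links.
C = L / S² = 25 / 169 = 0.1479 ≈ 0.15.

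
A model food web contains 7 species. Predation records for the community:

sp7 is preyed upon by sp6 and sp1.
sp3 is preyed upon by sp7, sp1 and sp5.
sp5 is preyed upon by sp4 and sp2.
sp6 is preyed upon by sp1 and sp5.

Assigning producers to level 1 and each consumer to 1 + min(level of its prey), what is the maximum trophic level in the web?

Producers (level 1): sp3.
Following each consumer down to its lowest-level prey: sp3 → sp7 → sp6 (levels 1 through 3).
All prey of sp6 (sp7 2) are at level 2 or above, so sp6 is at level 1 + 2 = 3.
Every consumer has at least one prey at level 2 or below, so none exceeds level 3.

3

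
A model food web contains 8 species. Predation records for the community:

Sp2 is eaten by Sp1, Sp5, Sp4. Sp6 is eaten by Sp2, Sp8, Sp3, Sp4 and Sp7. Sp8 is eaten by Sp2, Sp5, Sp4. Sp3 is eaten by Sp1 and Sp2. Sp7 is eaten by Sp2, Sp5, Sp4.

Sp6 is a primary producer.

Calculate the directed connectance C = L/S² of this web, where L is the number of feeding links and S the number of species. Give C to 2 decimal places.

C = 0.25

The web has S = 8 species and L = 16 feeding links.
C = L / S² = 16 / 64 = 0.2500 ≈ 0.25.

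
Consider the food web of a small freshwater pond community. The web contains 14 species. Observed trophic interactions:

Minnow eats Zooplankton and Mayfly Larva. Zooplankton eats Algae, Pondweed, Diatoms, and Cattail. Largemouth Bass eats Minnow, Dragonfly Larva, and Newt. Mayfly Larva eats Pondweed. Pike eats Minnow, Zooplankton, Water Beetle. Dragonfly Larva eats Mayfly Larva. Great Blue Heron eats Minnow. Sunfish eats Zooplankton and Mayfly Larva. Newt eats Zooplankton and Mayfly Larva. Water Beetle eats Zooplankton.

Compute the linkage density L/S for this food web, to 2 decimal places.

L/S = 1.43

There are L = 20 links among S = 14 species.
L/S = 20/14 = 1.4286 ≈ 1.43.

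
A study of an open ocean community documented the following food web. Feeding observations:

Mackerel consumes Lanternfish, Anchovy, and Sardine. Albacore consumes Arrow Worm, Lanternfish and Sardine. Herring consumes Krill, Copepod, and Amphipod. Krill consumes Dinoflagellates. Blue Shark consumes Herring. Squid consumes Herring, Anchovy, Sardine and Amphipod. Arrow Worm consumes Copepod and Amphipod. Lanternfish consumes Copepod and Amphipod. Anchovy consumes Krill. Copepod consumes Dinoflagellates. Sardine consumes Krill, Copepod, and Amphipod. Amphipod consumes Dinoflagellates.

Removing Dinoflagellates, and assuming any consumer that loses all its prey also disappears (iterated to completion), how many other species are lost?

Remove Dinoflagellates.
Round 1: Krill (all prey gone), Amphipod (all prey gone), Copepod (all prey gone) → extinct.
Round 2: Anchovy (all prey gone), Herring (all prey gone), Arrow Worm (all prey gone), Lanternfish (all prey gone), Sardine (all prey gone) → extinct.
Round 3: Albacore (all prey gone), Mackerel (all prey gone), Squid (all prey gone), Blue Shark (all prey gone) → extinct.
No further losses. Total secondary extinctions: 12.

12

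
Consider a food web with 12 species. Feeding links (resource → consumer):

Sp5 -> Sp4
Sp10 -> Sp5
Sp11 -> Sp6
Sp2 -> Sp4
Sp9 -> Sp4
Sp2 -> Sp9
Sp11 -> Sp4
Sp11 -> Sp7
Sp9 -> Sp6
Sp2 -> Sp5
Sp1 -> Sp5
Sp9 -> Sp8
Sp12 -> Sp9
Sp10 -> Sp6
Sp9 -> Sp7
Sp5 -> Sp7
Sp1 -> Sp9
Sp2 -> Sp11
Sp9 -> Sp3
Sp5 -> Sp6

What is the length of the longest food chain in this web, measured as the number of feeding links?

One longest chain: Sp10 → Sp5 → Sp4.
It has 3 species and 2 links.

2 links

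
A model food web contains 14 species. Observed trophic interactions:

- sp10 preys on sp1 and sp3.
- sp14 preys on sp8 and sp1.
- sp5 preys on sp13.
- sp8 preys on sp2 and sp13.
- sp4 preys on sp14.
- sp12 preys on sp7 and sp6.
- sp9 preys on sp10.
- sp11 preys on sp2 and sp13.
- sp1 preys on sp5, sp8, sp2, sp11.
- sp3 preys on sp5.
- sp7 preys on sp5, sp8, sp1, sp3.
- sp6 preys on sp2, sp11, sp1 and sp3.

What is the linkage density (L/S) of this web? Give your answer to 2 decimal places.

L/S = 1.86

There are L = 26 links among S = 14 species.
L/S = 26/14 = 1.8571 ≈ 1.86.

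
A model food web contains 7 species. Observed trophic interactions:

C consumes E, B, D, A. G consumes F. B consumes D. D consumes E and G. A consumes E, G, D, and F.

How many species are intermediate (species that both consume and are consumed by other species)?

4

Intermediate species (has both prey and predators): G, D, B, A.
Count: 4.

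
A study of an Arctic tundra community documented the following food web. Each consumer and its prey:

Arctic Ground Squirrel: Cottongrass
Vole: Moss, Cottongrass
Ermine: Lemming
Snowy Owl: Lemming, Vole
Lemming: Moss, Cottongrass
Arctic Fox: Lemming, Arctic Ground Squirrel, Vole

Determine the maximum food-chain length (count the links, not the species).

One longest chain: Moss → Lemming → Arctic Fox.
It has 3 species and 2 links.

2 links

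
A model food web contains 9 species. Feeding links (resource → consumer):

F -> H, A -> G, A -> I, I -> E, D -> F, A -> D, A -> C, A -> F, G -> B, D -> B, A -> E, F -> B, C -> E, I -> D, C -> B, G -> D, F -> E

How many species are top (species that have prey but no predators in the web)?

3

Top species (has prey, but nothing eats it): E, B, H.
Count: 3.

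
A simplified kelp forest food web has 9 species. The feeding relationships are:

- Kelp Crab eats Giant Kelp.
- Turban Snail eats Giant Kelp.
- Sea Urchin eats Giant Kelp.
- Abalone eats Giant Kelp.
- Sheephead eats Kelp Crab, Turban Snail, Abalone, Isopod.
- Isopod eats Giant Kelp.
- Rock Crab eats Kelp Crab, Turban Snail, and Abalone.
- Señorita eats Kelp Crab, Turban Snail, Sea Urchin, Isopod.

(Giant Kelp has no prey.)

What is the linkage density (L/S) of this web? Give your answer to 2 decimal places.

There are L = 16 links among S = 9 species.
L/S = 16/9 = 1.7778 ≈ 1.78.

L/S = 1.78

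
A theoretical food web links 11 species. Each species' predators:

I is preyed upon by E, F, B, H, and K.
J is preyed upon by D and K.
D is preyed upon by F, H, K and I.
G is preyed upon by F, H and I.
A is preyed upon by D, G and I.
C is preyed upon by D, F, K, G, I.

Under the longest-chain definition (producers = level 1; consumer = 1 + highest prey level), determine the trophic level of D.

Trophic level 2

C is a producer → level 1.
D eats C (level 1); other prey at levels: J 1, A 1 → level 2.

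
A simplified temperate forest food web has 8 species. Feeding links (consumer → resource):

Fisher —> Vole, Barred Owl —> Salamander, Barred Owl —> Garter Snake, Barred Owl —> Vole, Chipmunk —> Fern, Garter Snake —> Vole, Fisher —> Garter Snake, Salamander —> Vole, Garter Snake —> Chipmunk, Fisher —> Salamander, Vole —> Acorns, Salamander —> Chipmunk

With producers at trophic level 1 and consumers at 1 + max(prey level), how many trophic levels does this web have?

Producers (level 1): Fern, Acorns.
Fern → Chipmunk → Salamander → Barred Owl gives Barred Owl level 4.
No species has a prey at level 4, so no species reaches level 5.

4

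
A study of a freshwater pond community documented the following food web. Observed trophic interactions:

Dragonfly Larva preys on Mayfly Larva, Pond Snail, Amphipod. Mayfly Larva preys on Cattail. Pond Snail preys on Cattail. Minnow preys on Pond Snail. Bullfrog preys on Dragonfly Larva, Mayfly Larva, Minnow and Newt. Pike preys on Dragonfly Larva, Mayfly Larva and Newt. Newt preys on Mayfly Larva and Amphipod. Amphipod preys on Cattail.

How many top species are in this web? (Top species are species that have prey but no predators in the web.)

2

Top species (has prey, but nothing eats it): Bullfrog, Pike.
Count: 2.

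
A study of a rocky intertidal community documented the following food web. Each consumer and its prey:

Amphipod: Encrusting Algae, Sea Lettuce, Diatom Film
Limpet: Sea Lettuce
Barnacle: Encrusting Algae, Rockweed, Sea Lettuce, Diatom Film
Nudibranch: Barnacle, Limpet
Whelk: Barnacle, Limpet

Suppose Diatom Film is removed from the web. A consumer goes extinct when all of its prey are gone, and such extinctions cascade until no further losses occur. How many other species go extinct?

Remove Diatom Film.
Every predator of it retains at least one other prey: Barnacle still has Encrusting Algae, Rockweed, Sea Lettuce; Amphipod still has Encrusting Algae, Sea Lettuce.
No consumer loses all prey, so no secondary extinctions occur.

0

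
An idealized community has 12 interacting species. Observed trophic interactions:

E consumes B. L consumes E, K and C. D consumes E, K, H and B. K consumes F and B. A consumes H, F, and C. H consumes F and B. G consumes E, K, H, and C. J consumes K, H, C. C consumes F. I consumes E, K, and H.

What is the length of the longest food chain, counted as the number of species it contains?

3 species

One longest chain: B → E → G.
It has 3 species and 2 links.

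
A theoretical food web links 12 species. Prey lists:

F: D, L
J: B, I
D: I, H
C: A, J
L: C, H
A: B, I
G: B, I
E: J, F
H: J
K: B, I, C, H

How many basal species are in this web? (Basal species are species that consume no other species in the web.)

Basal species (no prey listed): B, I.
Count: 2.

2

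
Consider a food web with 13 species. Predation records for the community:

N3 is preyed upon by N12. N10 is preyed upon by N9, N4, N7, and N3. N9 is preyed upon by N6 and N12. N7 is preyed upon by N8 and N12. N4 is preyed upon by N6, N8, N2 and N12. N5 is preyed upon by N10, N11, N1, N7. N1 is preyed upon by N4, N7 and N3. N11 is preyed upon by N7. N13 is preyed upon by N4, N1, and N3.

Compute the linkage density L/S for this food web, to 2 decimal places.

There are L = 24 links among S = 13 species.
L/S = 24/13 = 1.8462 ≈ 1.85.

L/S = 1.85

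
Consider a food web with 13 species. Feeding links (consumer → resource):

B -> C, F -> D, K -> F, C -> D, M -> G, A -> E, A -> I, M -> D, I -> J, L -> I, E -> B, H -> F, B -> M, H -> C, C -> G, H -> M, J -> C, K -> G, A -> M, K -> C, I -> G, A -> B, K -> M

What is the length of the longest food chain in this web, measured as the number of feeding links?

4 links

One longest chain: D → C → B → E → A.
It has 5 species and 4 links.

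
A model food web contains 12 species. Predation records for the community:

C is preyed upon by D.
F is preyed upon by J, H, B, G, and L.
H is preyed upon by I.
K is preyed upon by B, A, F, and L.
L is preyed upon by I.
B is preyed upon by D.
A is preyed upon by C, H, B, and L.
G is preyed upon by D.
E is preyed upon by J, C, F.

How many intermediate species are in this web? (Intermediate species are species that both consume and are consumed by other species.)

Intermediate species (has both prey and predators): F, A, H, L, G, B, C.
Count: 7.

7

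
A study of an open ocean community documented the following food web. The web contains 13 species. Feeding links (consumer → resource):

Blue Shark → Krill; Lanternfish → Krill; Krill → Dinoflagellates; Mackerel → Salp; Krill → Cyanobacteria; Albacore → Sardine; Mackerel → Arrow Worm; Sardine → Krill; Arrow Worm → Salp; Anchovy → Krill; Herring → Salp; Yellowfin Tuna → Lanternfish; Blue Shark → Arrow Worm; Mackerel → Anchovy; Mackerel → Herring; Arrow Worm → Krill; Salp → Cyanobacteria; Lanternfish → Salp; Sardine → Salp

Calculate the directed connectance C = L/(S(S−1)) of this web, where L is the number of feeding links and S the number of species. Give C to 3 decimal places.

C = 0.122

The web has S = 13 species and L = 19 feeding links.
C = L / (S(S−1)) = 19 / 156 = 0.1218 ≈ 0.122.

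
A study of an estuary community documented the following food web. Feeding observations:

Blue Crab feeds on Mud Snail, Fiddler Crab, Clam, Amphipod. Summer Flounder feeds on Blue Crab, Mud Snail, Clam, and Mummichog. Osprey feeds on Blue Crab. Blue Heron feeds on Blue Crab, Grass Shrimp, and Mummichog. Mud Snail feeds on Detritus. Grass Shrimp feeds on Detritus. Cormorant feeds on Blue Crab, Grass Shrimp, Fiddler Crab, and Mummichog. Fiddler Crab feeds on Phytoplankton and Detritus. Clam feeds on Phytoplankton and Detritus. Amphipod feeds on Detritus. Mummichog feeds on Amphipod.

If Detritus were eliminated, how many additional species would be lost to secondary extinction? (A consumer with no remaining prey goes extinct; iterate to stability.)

Remove Detritus.
Round 1: Grass Shrimp (all prey gone), Mud Snail (all prey gone), Amphipod (all prey gone) → extinct.
Round 2: Mummichog (all prey gone) → extinct.
No further losses. Total secondary extinctions: 4.

4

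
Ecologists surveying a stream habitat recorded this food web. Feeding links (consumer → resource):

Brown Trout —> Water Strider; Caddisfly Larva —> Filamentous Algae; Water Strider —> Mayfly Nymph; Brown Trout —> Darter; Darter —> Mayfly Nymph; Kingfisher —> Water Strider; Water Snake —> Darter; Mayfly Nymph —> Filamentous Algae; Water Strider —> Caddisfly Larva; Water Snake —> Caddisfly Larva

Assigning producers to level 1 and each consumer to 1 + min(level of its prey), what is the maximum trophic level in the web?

4

Producers (level 1): Filamentous Algae.
Following each consumer down to its lowest-level prey: Filamentous Algae → Caddisfly Larva → Water Strider → Kingfisher (levels 1 through 4).
All prey of Kingfisher (Water Strider 3) are at level 3 or above, so Kingfisher is at level 1 + 3 = 4.
Every consumer has at least one prey at level 3 or below, so none exceeds level 4.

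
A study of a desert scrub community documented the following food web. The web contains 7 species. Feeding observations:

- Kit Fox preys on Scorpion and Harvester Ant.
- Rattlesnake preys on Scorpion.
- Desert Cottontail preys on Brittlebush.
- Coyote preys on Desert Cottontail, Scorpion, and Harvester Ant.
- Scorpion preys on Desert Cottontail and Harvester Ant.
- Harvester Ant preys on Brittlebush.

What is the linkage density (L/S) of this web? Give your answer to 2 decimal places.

There are L = 10 links among S = 7 species.
L/S = 10/7 = 1.4286 ≈ 1.43.

L/S = 1.43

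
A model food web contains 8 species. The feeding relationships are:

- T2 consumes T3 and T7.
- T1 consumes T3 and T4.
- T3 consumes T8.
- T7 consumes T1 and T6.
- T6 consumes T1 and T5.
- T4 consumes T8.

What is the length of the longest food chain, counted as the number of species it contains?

6 species

One longest chain: T8 → T3 → T1 → T6 → T7 → T2.
It has 6 species and 5 links.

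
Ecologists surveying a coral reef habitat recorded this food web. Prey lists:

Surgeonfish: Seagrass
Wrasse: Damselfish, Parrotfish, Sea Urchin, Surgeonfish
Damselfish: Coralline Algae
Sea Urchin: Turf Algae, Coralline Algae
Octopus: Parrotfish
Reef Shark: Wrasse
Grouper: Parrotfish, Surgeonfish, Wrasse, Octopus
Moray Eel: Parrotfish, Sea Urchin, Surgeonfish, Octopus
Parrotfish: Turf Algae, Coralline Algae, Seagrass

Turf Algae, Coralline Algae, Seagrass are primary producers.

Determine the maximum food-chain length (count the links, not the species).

3 links

One longest chain: Turf Algae → Parrotfish → Octopus → Moray Eel.
It has 4 species and 3 links.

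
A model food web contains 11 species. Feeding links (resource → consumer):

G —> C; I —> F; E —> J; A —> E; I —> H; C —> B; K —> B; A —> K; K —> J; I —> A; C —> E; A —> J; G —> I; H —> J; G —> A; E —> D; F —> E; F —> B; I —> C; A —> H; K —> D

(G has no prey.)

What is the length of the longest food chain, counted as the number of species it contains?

One longest chain: G → I → F → E → D.
It has 5 species and 4 links.

5 species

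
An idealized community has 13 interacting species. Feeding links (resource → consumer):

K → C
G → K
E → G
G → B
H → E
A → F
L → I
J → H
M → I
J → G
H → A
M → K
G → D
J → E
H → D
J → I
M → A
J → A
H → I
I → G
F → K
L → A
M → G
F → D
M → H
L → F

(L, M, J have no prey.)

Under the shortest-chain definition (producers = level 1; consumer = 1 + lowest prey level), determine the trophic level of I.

L is a producer → level 1.
I eats L → level 2.

Trophic level 2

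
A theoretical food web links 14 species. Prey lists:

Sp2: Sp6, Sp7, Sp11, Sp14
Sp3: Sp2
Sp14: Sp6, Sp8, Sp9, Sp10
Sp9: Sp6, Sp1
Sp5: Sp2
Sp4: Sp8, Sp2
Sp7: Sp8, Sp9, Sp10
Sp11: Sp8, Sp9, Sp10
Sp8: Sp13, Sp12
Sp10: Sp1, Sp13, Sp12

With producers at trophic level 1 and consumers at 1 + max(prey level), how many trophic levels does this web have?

5

Producers (level 1): Sp6, Sp1, Sp13, Sp12.
Sp13 → Sp8 → Sp11 → Sp2 → Sp3 gives Sp3 level 5.
No species has a prey at level 5, so no species reaches level 6.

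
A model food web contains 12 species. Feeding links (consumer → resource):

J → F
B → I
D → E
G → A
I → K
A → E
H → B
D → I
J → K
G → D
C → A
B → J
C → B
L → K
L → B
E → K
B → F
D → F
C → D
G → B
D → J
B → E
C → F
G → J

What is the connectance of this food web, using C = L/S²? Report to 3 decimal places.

The web has S = 12 species and L = 24 feeding links.
C = L / S² = 24 / 144 = 0.1667 ≈ 0.167.

C = 0.167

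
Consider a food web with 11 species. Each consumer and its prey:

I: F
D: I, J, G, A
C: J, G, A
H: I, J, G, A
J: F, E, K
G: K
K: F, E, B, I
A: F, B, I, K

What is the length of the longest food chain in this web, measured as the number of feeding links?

One longest chain: F → I → K → J → D.
It has 5 species and 4 links.

4 links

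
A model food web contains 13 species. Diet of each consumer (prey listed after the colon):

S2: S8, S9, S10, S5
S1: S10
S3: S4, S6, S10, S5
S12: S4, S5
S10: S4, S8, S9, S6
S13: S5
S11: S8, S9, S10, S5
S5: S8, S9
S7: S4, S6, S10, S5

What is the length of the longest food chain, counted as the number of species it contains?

3 species

One longest chain: S4 → S10 → S3.
It has 3 species and 2 links.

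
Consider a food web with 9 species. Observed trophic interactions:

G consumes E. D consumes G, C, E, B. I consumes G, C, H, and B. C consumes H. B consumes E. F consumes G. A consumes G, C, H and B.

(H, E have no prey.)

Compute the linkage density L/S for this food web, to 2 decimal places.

There are L = 16 links among S = 9 species.
L/S = 16/9 = 1.7778 ≈ 1.78.

L/S = 1.78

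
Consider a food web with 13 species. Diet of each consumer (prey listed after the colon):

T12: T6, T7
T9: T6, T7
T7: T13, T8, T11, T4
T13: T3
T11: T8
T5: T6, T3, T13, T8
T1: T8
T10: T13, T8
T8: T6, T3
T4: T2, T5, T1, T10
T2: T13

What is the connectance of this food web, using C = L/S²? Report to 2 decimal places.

The web has S = 13 species and L = 24 feeding links.
C = L / S² = 24 / 169 = 0.1420 ≈ 0.14.

C = 0.14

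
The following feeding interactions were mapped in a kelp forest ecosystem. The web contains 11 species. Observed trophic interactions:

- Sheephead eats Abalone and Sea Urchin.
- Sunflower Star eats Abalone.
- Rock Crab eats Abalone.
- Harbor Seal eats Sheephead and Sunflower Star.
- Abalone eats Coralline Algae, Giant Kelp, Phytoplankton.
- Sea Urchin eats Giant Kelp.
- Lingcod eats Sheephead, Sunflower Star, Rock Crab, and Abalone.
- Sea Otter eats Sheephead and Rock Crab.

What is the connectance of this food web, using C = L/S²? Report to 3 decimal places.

The web has S = 11 species and L = 16 feeding links.
C = L / S² = 16 / 121 = 0.1322 ≈ 0.132.

C = 0.132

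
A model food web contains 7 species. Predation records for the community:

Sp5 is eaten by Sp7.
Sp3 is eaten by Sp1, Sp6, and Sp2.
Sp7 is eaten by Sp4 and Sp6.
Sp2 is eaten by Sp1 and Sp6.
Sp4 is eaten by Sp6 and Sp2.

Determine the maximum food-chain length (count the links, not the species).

One longest chain: Sp5 → Sp7 → Sp4 → Sp2 → Sp6.
It has 5 species and 4 links.

4 links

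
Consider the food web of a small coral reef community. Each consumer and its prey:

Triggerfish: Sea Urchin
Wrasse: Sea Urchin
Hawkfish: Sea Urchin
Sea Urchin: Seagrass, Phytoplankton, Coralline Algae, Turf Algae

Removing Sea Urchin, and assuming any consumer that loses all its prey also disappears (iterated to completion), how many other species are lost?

Remove Sea Urchin.
Round 1: Triggerfish (all prey gone), Hawkfish (all prey gone), Wrasse (all prey gone) → extinct.
No further losses. Total secondary extinctions: 3.

3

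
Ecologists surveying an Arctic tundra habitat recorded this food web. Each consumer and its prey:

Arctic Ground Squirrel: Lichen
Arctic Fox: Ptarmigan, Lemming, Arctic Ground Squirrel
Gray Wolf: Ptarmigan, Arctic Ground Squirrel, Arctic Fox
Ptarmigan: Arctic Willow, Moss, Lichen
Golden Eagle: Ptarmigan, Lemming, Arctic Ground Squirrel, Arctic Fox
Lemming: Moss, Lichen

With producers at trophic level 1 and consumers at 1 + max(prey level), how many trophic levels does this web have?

4

Producers (level 1): Arctic Willow, Moss, Lichen.
Arctic Willow → Ptarmigan → Arctic Fox → Gray Wolf gives Gray Wolf level 4.
No species has a prey at level 4, so no species reaches level 5.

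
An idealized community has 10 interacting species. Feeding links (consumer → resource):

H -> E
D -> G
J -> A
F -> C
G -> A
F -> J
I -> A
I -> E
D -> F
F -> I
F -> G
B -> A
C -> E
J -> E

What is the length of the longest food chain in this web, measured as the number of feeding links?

One longest chain: E → C → F → D.
It has 4 species and 3 links.

3 links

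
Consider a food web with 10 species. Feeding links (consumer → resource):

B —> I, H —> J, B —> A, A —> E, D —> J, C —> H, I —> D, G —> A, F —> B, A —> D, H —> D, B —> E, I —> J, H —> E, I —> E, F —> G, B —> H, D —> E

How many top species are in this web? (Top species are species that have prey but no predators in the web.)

Top species (has prey, but nothing eats it): C, F.
Count: 2.

2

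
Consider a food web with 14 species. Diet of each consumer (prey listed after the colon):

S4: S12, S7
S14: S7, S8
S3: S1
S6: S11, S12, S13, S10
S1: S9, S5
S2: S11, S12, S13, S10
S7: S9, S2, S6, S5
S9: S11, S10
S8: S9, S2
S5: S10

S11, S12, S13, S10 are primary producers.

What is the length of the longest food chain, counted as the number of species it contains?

4 species

One longest chain: S11 → S9 → S1 → S3.
It has 4 species and 3 links.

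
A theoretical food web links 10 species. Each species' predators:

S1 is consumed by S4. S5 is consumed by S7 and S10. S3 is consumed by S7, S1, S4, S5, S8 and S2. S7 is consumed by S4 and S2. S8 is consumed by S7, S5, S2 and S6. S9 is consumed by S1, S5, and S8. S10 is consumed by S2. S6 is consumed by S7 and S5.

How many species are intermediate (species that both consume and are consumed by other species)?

Intermediate species (has both prey and predators): S1, S8, S6, S5, S7, S10.
Count: 6.

6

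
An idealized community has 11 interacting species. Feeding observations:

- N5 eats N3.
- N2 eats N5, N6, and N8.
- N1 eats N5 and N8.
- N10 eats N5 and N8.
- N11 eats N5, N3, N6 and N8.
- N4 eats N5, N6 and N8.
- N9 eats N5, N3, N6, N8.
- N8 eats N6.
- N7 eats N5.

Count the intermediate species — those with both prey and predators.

Intermediate species (has both prey and predators): N8, N5.
Count: 2.

2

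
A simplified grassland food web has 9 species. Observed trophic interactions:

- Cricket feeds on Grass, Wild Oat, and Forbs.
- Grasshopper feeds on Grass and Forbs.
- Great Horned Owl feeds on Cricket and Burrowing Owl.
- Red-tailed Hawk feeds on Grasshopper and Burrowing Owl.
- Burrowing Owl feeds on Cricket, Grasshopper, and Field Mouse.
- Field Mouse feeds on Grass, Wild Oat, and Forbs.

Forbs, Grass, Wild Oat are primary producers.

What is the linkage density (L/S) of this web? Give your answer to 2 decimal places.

There are L = 15 links among S = 9 species.
L/S = 15/9 = 1.6667 ≈ 1.67.

L/S = 1.67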